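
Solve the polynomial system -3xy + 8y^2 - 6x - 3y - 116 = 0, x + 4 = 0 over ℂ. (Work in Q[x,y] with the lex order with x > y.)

{(-4, -4), (-4, 23/8)}

Compute a lex Gröbner basis by Buchberger's algorithm.
f_1 = -3xy - 6x + 8y^2 - 3y - 116, LT = xy.
f_2 = x + 4, LT = x.

S(f_1,f_2): lcm = xy. S = 2x - 8/3y^2 - 3y + 116/3.
  leading term x: subtract (2)·f_2 from 2x - 8/3y^2 - 3y + 116/3 → -8/3y^2 - 3y + 92/3
  leading term y^2: no divisor's leading term divides it; move -8/3y^2 to the remainder.
  leading term y: no divisor's leading term divides it; move -3y to the remainder.
  leading term 1: no divisor's leading term divides it; move 92/3 to the remainder.
  remainder -8/3y^2 - 3y + 92/3 ≠ 0; add h_3 = -8/3y^2 - 3y + 92/3 to the basis.

The other S-polynomials (S(f_1,h_3), S(f_2,h_3)) all reduce to 0 modulo the current basis, so we have a Gröbner basis.
Inter-reduce: drop elements whose leading term is divisible by another's, tail-reduce, and make monic.
Reduced Gröbner basis: {x + 4, y^2 + 9/8y - 23/2}.

A lex Gröbner basis eliminates variables successively. Here y^2 + 9/8y - 23/2 depends only on y, with roots {-4, 23/8}; lifting each root through the earlier basis elements recovers the full solutions.
  y = -4: the earlier basis element becomes x + 4 = 0, giving x = -4 — point (-4, -4).
  y = 23/8: the earlier basis element becomes x + 4 = 0, giving x = -4 — point (-4, 23/8).
Substituting each solution back into the original system confirms all equations vanish.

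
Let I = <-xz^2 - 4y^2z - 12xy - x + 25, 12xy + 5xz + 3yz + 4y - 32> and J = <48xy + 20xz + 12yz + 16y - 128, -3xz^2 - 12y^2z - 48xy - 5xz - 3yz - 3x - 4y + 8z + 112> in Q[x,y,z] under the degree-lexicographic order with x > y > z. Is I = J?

No, the ideals differ.

Since reduced Gröbner bases are canonical representatives of ideals under a given ordering, it suffices to compute and compare them.
Buchberger on the first generating set:
f_1 = -xz^2 - 4y^2z - 12xy - x + 25, LT = xz^2.
f_2 = 12xy + 5xz + 3yz + 4y - 32, LT = xy.

S(f_1,f_2): lcm = xyz^2. S = -5/12xz^3 + 4y^3z - 1/4yz^3 + 12xy^2 - 1/3yz^2 + xy + 8/3z^2 - 25y.
  leading term xz^3: subtract (5/12z)·f_1 from -5/12xz^3 + 4y^3z - 1/4yz^3 + 12xy^2 - 1/3yz^2 + xy + 8/3z^2 - 25y → 4y^3z + 5/3y^2z^2 - 1/4yz^3 + 12xy^2 + 5xyz - 1/3yz^2 + xy + 5/12xz + 8/3z^2 - 25y - 125/12z
  leading term y^3z: no divisor's leading term divides it; move 4y^3z to the remainder.
  leading term y^2z^2: no divisor's leading term divides it; move 5/3y^2z^2 to the remainder.
  leading term yz^3: no divisor's leading term divides it; move -1/4yz^3 to the remainder.
  leading term xy^2: subtract (y)·f_2 from 12xy^2 + 5xyz - 1/3yz^2 + xy + 5/12xz + 8/3z^2 - 25y - 125/12z → -3y^2z - 1/3yz^2 + xy + 5/12xz - 4y^2 + 8/3z^2 + 7y - 125/12z
  leading term y^2z: no divisor's leading term divides it; move -3y^2z to the remainder.
  leading term yz^2: no divisor's leading term divides it; move -1/3yz^2 to the remainder.
  leading term xy: subtract (1/12)·f_2 from xy + 5/12xz - 4y^2 + 8/3z^2 + 7y - 125/12z → -4y^2 - 1/4yz + 8/3z^2 + 20/3y - 125/12z + 8/3
  leading term y^2: no divisor's leading term divides it; move -4y^2 to the remainder.
  leading term yz: no divisor's leading term divides it; move -1/4yz to the remainder.
  leading term z^2: no divisor's leading term divides it; move 8/3z^2 to the remainder.
  leading term y: no divisor's leading term divides it; move 20/3y to the remainder.
  leading term z: no divisor's leading term divides it; move -125/12z to the remainder.
  leading term 1: no divisor's leading term divides it; move 8/3 to the remainder.
  remainder 4y^3z + 5/3y^2z^2 - 1/4yz^3 - 3y^2z - 1/3yz^2 - 4y^2 - 1/4yz + 8/3z^2 + 20/3y - 125/12z + 8/3 ≠ 0; add g_3 = 4y^3z + 5/3y^2z^2 - 1/4yz^3 - 3y^2z - 1/3yz^2 - 4y^2 - 1/4yz + 8/3z^2 + 20/3y - 125/12z + 8/3 to the basis.

The other S-polynomials (S(f_1,g_3), S(f_2,g_3)) all reduce to 0 modulo the current basis, so we have a Gröbner basis.
Inter-reduce: drop elements whose leading term is divisible by another's, tail-reduce, and make monic.
Reduced Gröbner basis: {y^3z + 5/12y^2z^2 - 1/16yz^3 - 3/4y^2z - 1/12yz^2 - y^2 - 1/16yz + 2/3z^2 + 5/3y - 125/48z + 2/3, xz^2 + 4y^2z - 5xz - 3yz + x - 4y + 7, xy + 5/12xz + 1/4yz + 1/3y - 8/3}.

Buchberger on the second generating set:
h_1 = 48xy + 20xz + 12yz + 16y - 128, LT = xy.
h_2 = -3xz^2 - 12y^2z - 48xy - 5xz - 3yz - 3x - 4y + 8z + 112, LT = xz^2.

S(h_1,h_2): lcm = xyz^2. S = 5/12xz^3 - 4y^3z + 1/4yz^3 - 16xy^2 - 5/3xyz - y^2z + 1/3yz^2 - xy - 4/3y^2 + 8/3yz - 8/3z^2 + 112/3y.
  leading term xz^3: subtract (-5/36z)·h_2 from 5/12xz^3 - 4y^3z + 1/4yz^3 - 16xy^2 - 5/3xyz - y^2z + 1/3yz^2 - xy - 4/3y^2 + 8/3yz - 8/3z^2 + 112/3y → -4y^3z - 5/3y^2z^2 + 1/4yz^3 - 16xy^2 - 25/3xyz - 25/36xz^2 - y^2z - 1/12yz^2 - xy - 5/12xz - 4/3y^2 + 19/9yz - 14/9z^2 + 112/3y + 140/9z
  leading term y^3z: no divisor's leading term divides it; move -4y^3z to the remainder.
  leading term y^2z^2: no divisor's leading term divides it; move -5/3y^2z^2 to the remainder.
  leading term yz^3: no divisor's leading term divides it; move 1/4yz^3 to the remainder.
  leading term xy^2: subtract (-1/3y)·h_1 from -16xy^2 - 25/3xyz - 25/36xz^2 - y^2z - 1/12yz^2 - xy - 5/12xz - 4/3y^2 + 19/9yz - 14/9z^2 + 112/3y + 140/9z → -5/3xyz - 25/36xz^2 + 3y^2z - 1/12yz^2 - xy - 5/12xz + 4y^2 + 19/9yz - 14/9z^2 - 16/3y + 140/9z
  leading term xyz: subtract (-5/144z)·h_1 from -5/3xyz - 25/36xz^2 + 3y^2z - 1/12yz^2 - xy - 5/12xz + 4y^2 + 19/9yz - 14/9z^2 - 16/3y + 140/9z → 3y^2z + 1/3yz^2 - xy - 5/12xz + 4y^2 + 8/3yz - 14/9z^2 - 16/3y + 100/9z
  leading term y^2z: no divisor's leading term divides it; move 3y^2z to the remainder.
  leading term yz^2: no divisor's leading term divides it; move 1/3yz^2 to the remainder.
  leading term xy: subtract (-1/48)·h_1 from -xy - 5/12xz + 4y^2 + 8/3yz - 14/9z^2 - 16/3y + 100/9z → 4y^2 + 35/12yz - 14/9z^2 - 5y + 100/9z - 8/3
  leading term y^2: no divisor's leading term divides it; move 4y^2 to the remainder.
  leading term yz: no divisor's leading term divides it; move 35/12yz to the remainder.
  leading term z^2: no divisor's leading term divides it; move -14/9z^2 to the remainder.
  leading term y: no divisor's leading term divides it; move -5y to the remainder.
  leading term z: no divisor's leading term divides it; move 100/9z to the remainder.
  leading term 1: no divisor's leading term divides it; move -8/3 to the remainder.
  remainder -4y^3z - 5/3y^2z^2 + 1/4yz^3 + 3y^2z + 1/3yz^2 + 4y^2 + 35/12yz - 14/9z^2 - 5y + 100/9z - 8/3 ≠ 0; add k_3 = -4y^3z - 5/3y^2z^2 + 1/4yz^3 + 3y^2z + 1/3yz^2 + 4y^2 + 35/12yz - 14/9z^2 - 5y + 100/9z - 8/3 to the basis.

The other S-polynomials (S(h_1,k_3), S(h_2,k_3)) all reduce to 0 modulo the current basis, so we have a Gröbner basis.
Inter-reduce: drop elements whose leading term is divisible by another's, tail-reduce, and make monic.
Reduced Gröbner basis: {y^3z + 5/12y^2z^2 - 1/16yz^3 - 3/4y^2z - 1/12yz^2 - y^2 - 35/48yz + 7/18z^2 + 5/4y - 25/9z + 2/3, xz^2 + 4y^2z - 5xz - 3yz + x - 4y - 8/3z + 16/3, xy + 5/12xz + 1/4yz + 1/3y - 8/3}.

The bases are distinct; the ideals are different.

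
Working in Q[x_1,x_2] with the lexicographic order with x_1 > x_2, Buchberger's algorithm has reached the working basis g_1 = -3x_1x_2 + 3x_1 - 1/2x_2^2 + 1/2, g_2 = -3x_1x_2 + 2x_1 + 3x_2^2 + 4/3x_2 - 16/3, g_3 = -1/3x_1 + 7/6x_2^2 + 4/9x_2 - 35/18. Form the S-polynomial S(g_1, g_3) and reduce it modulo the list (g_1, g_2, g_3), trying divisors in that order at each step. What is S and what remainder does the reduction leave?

lcm(LM(g_1), LM(g_3)) = x_1x_2.
S = (lcm/LT(g_1))·g_1 − (lcm/LT(g_3))·g_3 = -x_1 + 7/2x_2^3 + 3/2x_2^2 - 35/6x_2 - 1/6.
Reduce S modulo (g_1, g_2, g_3) in that order:
  leading term x_1: subtract (3)·g_3 from -x_1 + 7/2x_2^3 + 3/2x_2^2 - 35/6x_2 - 1/6 → 7/2x_2^3 - 2x_2^2 - 43/6x_2 + 17/3
  leading term x_2^3: no divisor's leading term divides it; move 7/2x_2^3 to the remainder.
  leading term x_2^2: no divisor's leading term divides it; move -2x_2^2 to the remainder.
  leading term x_2: no divisor's leading term divides it; move -43/6x_2 to the remainder.
  leading term 1: no divisor's leading term divides it; move 17/3 to the remainder.
The remainder 7/2x_2^3 - 2x_2^2 - 43/6x_2 + 17/3 is nonzero, so it would be added as the next basis element.
This is the inner loop of Buchberger's algorithm — each nonzero remainder becomes a new basis element.

S(g_1, g_3) = -x_1 + 7/2x_2^3 + 3/2x_2^2 - 35/6x_2 - 1/6; remainder on division = 7/2x_2^3 - 2x_2^2 - 43/6x_2 + 17/3.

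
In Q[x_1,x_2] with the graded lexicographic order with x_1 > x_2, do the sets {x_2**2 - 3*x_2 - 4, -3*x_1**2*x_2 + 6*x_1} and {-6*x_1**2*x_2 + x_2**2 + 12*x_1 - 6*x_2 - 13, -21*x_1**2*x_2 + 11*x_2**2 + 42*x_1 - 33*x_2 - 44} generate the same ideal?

Two ideals are equal iff their reduced Gröbner bases coincide (the reduced basis is unique for a fixed ordering).
Buchberger on the first generating set:
f_1 = x_2**2 - 3*x_2 - 4, LT = x_2**2.
f_2 = -3*x_1**2*x_2 + 6*x_1, LT = x_1**2*x_2.

S(f_1,f_2): lcm = x_1**2*x_2**2. S = -3*x_1**2*x_2 - 4*x_1**2 + 2*x_1*x_2.
  leading term x_1**2*x_2: subtract (1)·f_2 from -3*x_1**2*x_2 - 4*x_1**2 + 2*x_1*x_2 → -4*x_1**2 + 2*x_1*x_2 - 6*x_1
  leading term x_1**2: no divisor's leading term divides it; move -4*x_1**2 to the remainder.
  leading term x_1*x_2: no divisor's leading term divides it; move 2*x_1*x_2 to the remainder.
  leading term x_1: no divisor's leading term divides it; move -6*x_1 to the remainder.
  remainder -4*x_1**2 + 2*x_1*x_2 - 6*x_1 ≠ 0; add g_3 = -4*x_1**2 + 2*x_1*x_2 - 6*x_1 to the basis.

The other S-polynomials (S(f_1,g_3), S(f_2,g_3)) all reduce to 0 modulo the current basis, so we have a Gröbner basis.
Inter-reduce: drop elements whose leading term is divisible by another's, tail-reduce, and make monic.
Reduced Gröbner basis: {x_1**2 - 1/2*x_1*x_2 + 3/2*x_1, x_2**2 - 3*x_2 - 4}.

Buchberger on the second generating set:
h_1 = -6*x_1**2*x_2 + x_2**2 + 12*x_1 - 6*x_2 - 13, LT = x_1**2*x_2.
h_2 = -21*x_1**2*x_2 + 11*x_2**2 + 42*x_1 - 33*x_2 - 44, LT = x_1**2*x_2.

S(h_1,h_2): lcm = x_1**2*x_2. S = 5/14*x_2**2 - 4/7*x_2 + 1/14.
  leading term x_2**2: no divisor's leading term divides it; move 5/14*x_2**2 to the remainder.
  leading term x_2: no divisor's leading term divides it; move -4/7*x_2 to the remainder.
  leading term 1: no divisor's leading term divides it; move 1/14 to the remainder.
  remainder 5/14*x_2**2 - 4/7*x_2 + 1/14 ≠ 0; add k_3 = 5/14*x_2**2 - 4/7*x_2 + 1/14 to the basis.

S(h_1,k_3): lcm = x_1**2*x_2**2. S = 8/5*x_1**2*x_2 - 1/6*x_2**3 - 1/5*x_1**2 - 2*x_1*x_2 + x_2**2 + 13/6*x_2.
  leading term x_1**2*x_2: subtract (-4/15)·h_1 from 8/5*x_1**2*x_2 - 1/6*x_2**3 - 1/5*x_1**2 - 2*x_1*x_2 + x_2**2 + 13/6*x_2 → -1/6*x_2**3 - 1/5*x_1**2 - 2*x_1*x_2 + 19/15*x_2**2 + 16/5*x_1 + 17/30*x_2 - 52/15
  leading term x_2**3: subtract (-7/15*x_2)·k_3 from -1/6*x_2**3 - 1/5*x_1**2 - 2*x_1*x_2 + 19/15*x_2**2 + 16/5*x_1 + 17/30*x_2 - 52/15 → -1/5*x_1**2 - 2*x_1*x_2 + x_2**2 + 16/5*x_1 + 3/5*x_2 - 52/15
  leading term x_1**2: no divisor's leading term divides it; move -1/5*x_1**2 to the remainder.
  leading term x_1*x_2: no divisor's leading term divides it; move -2*x_1*x_2 to the remainder.
  leading term x_2**2: subtract (14/5)·k_3 from x_2**2 + 16/5*x_1 + 3/5*x_2 - 52/15 → 16/5*x_1 + 11/5*x_2 - 11/3
  leading term x_1: no divisor's leading term divides it; move 16/5*x_1 to the remainder.
  leading term x_2: no divisor's leading term divides it; move 11/5*x_2 to the remainder.
  leading term 1: no divisor's leading term divides it; move -11/3 to the remainder.
  remainder -1/5*x_1**2 - 2*x_1*x_2 + 16/5*x_1 + 11/5*x_2 - 11/3 ≠ 0; add k_4 = -1/5*x_1**2 - 2*x_1*x_2 + 16/5*x_1 + 11/5*x_2 - 11/3 to the basis.

The other S-polynomials (S(h_2,k_3), S(h_1,k_4), S(h_2,k_4), S(k_3,k_4)) all reduce to 0 modulo the current basis, so we have a Gröbner basis.
Inter-reduce: drop elements whose leading term is divisible by another's, tail-reduce, and make monic.
Reduced Gröbner basis: {x_1**2 + 10*x_1*x_2 - 16*x_1 - 11*x_2 + 55/3, x_2**2 - 8/5*x_2 + 1/5}.

The bases are distinct; the ideals are different.

No, the ideals differ.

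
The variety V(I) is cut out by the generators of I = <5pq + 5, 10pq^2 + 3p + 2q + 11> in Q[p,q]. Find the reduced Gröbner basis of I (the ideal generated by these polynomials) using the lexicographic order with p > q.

The reduced Gröbner basis is the canonical form of the ideal for this ordering.

f_1 = 5pq + 5, LT = pq.
f_2 = 10pq^2 + 3p + 2q + 11, LT = pq^2.

S(f_1,f_2): lcm = pq^2. S = -3/10p + 4/5q - 11/10.
  leading term p: no divisor's leading term divides it; move -3/10p to the remainder.
  leading term q: no divisor's leading term divides it; move 4/5q to the remainder.
  leading term 1: no divisor's leading term divides it; move -11/10 to the remainder.
  remainder -3/10p + 4/5q - 11/10 ≠ 0; add g_3 = -3/10p + 4/5q - 11/10 to the basis.

S(f_1,g_3): lcm = pq. S = 8/3q^2 - 11/3q + 1.
  leading term q^2: no divisor's leading term divides it; move 8/3q^2 to the remainder.
  leading term q: no divisor's leading term divides it; move -11/3q to the remainder.
  leading term 1: no divisor's leading term divides it; move 1 to the remainder.
  remainder 8/3q^2 - 11/3q + 1 ≠ 0; add g_4 = 8/3q^2 - 11/3q + 1 to the basis.

The other S-polynomials (S(f_2,g_3), S(f_1,g_4), S(f_2,g_4), S(g_3,g_4)) all reduce to 0 modulo the current basis, so we have a Gröbner basis.
Inter-reduce: drop elements whose leading term is divisible by another's, tail-reduce, and make monic.

G = {p - 8/3q + 11/3, q^2 - 11/8q + 3/8}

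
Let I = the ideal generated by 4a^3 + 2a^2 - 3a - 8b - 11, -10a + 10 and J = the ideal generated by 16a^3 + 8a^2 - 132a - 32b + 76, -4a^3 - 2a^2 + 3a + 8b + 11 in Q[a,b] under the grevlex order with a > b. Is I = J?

Yes, the ideals are equal.

For a fixed monomial order, each ideal has a unique reduced Gröbner basis; comparing bases decides equality.
Buchberger on the first generating set:
f_1 = 4a^3 + 2a^2 - 3a - 8b - 11, LT = a^3.
f_2 = -10a + 10, LT = a.

S(f_1,f_2): lcm = a^3. S = 3/2a^2 - 3/4a - 2b - 11/4.
  leading term a^2: subtract (-3/20a)·f_2 from 3/2a^2 - 3/4a - 2b - 11/4 → 3/4a - 2b - 11/4
  leading term a: subtract (-3/40)·f_2 from 3/4a - 2b - 11/4 → -2b - 2
  leading term b: no divisor's leading term divides it; move -2b to the remainder.
  leading term 1: no divisor's leading term divides it; move -2 to the remainder.
  remainder -2b - 2 ≠ 0; add g_3 = -2b - 2 to the basis.

The other S-polynomials (S(f_1,g_3), S(f_2,g_3)) all reduce to 0 modulo the current basis, so we have a Gröbner basis.
Inter-reduce: drop elements whose leading term is divisible by another's, tail-reduce, and make monic.
Reduced Gröbner basis: {a - 1, b + 1}.

Buchberger on the second generating set:
h_1 = 16a^3 + 8a^2 - 132a - 32b + 76, LT = a^3.
h_2 = -4a^3 - 2a^2 + 3a + 8b + 11, LT = a^3.

S(h_1,h_2): lcm = a^3. S = -15/2a + 15/2.
  leading term a: no divisor's leading term divides it; move -15/2a to the remainder.
  leading term 1: no divisor's leading term divides it; move 15/2 to the remainder.
  remainder -15/2a + 15/2 ≠ 0; add k_3 = -15/2a + 15/2 to the basis.

S(h_1,k_3): lcm = a^3. S = 3/2a^2 - 33/4a - 2b + 19/4.
  leading term a^2: subtract (-1/5a)·k_3 from 3/2a^2 - 33/4a - 2b + 19/4 → -27/4a - 2b + 19/4
  leading term a: subtract (9/10)·k_3 from -27/4a - 2b + 19/4 → -2b - 2
  leading term b: no divisor's leading term divides it; move -2b to the remainder.
  leading term 1: no divisor's leading term divides it; move -2 to the remainder.
  remainder -2b - 2 ≠ 0; add k_4 = -2b - 2 to the basis.

The other S-polynomials (S(h_2,k_3), S(h_1,k_4), S(h_2,k_4), S(k_3,k_4)) all reduce to 0 modulo the current basis, so we have a Gröbner basis.
Inter-reduce: drop elements whose leading term is divisible by another's, tail-reduce, and make monic.
Reduced Gröbner basis: {a - 1, b + 1}.

The two bases agree; hence the ideals are identical.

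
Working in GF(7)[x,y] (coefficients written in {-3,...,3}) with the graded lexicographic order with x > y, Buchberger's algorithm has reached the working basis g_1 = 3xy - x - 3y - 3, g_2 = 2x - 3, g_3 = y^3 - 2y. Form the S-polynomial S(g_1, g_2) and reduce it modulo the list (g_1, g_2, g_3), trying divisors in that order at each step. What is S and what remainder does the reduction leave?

S(g_1, g_2) = 2x - 3y - 1; remainder on division = -3y + 2.

lcm(LM(g_1), LM(g_2)) = xy.
S = (lcm/LT(g_1))·g_1 − (lcm/LT(g_2))·g_2 = 2x - 3y - 1.
Reduce S modulo (g_1, g_2, g_3) in that order:
  leading term x: subtract (1)·g_2 from 2x - 3y - 1 → -3y + 2
  leading term y: no divisor's leading term divides it; move -3y to the remainder.
  leading term 1: no divisor's leading term divides it; move 2 to the remainder.
The remainder -3y + 2 is nonzero, so it would be added as the next basis element.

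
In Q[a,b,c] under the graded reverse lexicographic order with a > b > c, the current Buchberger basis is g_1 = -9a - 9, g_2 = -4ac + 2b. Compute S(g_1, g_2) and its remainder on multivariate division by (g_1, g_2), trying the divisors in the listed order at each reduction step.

lcm(LM(g_1), LM(g_2)) = ac.
S = (lcm/LT(g_1))·g_1 − (lcm/LT(g_2))·g_2 = \tfrac{1}{2}b + c.
Reduce S modulo (g_1, g_2) in that order:
  leading term b: no divisor's leading term divides it; move \tfrac{1}{2}b to the remainder.
  leading term c: no divisor's leading term divides it; move c to the remainder.
The remainder \tfrac{1}{2}b + c is nonzero, so it would be added as the next basis element.

S(g_1, g_2) = \tfrac{1}{2}b + c; remainder on division = \tfrac{1}{2}b + c.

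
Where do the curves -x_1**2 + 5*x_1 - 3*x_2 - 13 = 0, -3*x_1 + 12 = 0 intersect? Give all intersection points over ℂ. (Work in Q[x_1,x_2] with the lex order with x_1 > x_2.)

{(4, -3)}

Compute a lex Gröbner basis by Buchberger's algorithm.
f_1 = -x_1**2 + 5*x_1 - 3*x_2 - 13, LT = x_1**2.
f_2 = -3*x_1 + 12, LT = x_1.

S(f_1,f_2): lcm = x_1**2. S = -x_1 + 3*x_2 + 13.
  reduce S modulo (f_1, f_2):
  remainder 3*x_2 + 9 ≠ 0; add h_3 = 3*x_2 + 9 to the basis.

The other S-polynomials (S(f_1,h_3), S(f_2,h_3)) all reduce to 0 modulo the current basis, so we have a Gröbner basis.
Inter-reduce: drop elements whose leading term is divisible by another's, tail-reduce, and make monic.
Reduced Gröbner basis: {x_1 - 4, x_2 + 3}.

From the last basis element, x_2 + 3 = 0, so x_2 takes values in {-3}. Each choice, substituted upward through the basis, yields the corresponding point(s) of the solution set.
  x_2 = -3: the earlier basis element becomes x_1 - 4 = 0, giving x_1 = 4 — point (4, -3).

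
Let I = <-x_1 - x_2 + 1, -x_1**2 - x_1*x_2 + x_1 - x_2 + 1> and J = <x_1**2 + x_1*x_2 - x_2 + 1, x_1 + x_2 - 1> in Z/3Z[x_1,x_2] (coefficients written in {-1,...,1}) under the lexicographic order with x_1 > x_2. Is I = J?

For a fixed monomial order, each ideal has a unique reduced Gröbner basis; comparing bases decides equality.
Buchberger on the first generating set:
f_1 = -x_1 - x_2 + 1, LT = x_1.
f_2 = -x_1**2 - x_1*x_2 + x_1 - x_2 + 1, LT = x_1**2.

S(f_1,f_2): lcm = x_1**2. S = -x_2 + 1.
  reduce S modulo (f_1, f_2):
  remainder -x_2 + 1 ≠ 0; add g_3 = -x_2 + 1 to the basis.

The other S-polynomials (S(f_1,g_3), S(f_2,g_3)) all reduce to 0 modulo the current basis, so we have a Gröbner basis.
Inter-reduce: drop elements whose leading term is divisible by another's, tail-reduce, and make monic.
Reduced Gröbner basis: {x_1, x_2 - 1}.

Buchberger on the second generating set:
h_1 = x_1**2 + x_1*x_2 - x_2 + 1, LT = x_1**2.
h_2 = x_1 + x_2 - 1, LT = x_1.

S(h_1,h_2): lcm = x_1**2. S = x_1 - x_2 + 1.
  reduce S modulo (h_1, h_2):
  remainder x_2 - 1 ≠ 0; add k_3 = x_2 - 1 to the basis.

The other S-polynomials (S(h_1,k_3), S(h_2,k_3)) all reduce to 0 modulo the current basis, so we have a Gröbner basis.
Inter-reduce: drop elements whose leading term is divisible by another's, tail-reduce, and make monic.
Reduced Gröbner basis: {x_1, x_2 - 1}.

These coincide, so the ideals are equal.
The same test decides containment: I ⊆ J iff every generator of I reduces to 0 modulo a Gröbner basis of J.

Yes, the ideals are equal.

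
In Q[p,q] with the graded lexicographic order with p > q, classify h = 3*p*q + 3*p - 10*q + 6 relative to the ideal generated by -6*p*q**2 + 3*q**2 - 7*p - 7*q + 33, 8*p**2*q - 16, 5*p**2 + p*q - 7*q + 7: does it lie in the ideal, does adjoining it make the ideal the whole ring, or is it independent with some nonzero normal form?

Adjoining 3*p*q + 3*p - 10*q + 6 makes the ideal the whole ring: the system is inconsistent.

First compute the reduced Gröbner basis of I by Buchberger's algorithm.
f_1 = -6*p*q**2 + 3*q**2 - 7*p - 7*q + 33, LT = p*q**2.
f_2 = 8*p**2*q - 16, LT = p**2*q.
f_3 = 5*p**2 + p*q - 7*q + 7, LT = p**2.

S(f_1,f_2): lcm = p**2*q**2. S = -1/2*p*q**2 + 7/6*p**2 + 7/6*p*q - 11/2*p + 2*q.
  leading term p*q**2: subtract (1/12)·f_1 from -1/2*p*q**2 + 7/6*p**2 + 7/6*p*q - 11/2*p + 2*q → 7/6*p**2 + 7/6*p*q - 1/4*q**2 - 59/12*p + 31/12*q - 11/4
  leading term p**2: subtract (7/30)·f_3 from 7/6*p**2 + 7/6*p*q - 1/4*q**2 - 59/12*p + 31/12*q - 11/4 → 14/15*p*q - 1/4*q**2 - 59/12*p + 253/60*q - 263/60
  leading term p*q: no divisor's leading term divides it; move 14/15*p*q to the remainder.
  leading term q**2: no divisor's leading term divides it; move -1/4*q**2 to the remainder.
  leading term p: no divisor's leading term divides it; move -59/12*p to the remainder.
  leading term q: no divisor's leading term divides it; move 253/60*q to the remainder.
  leading term 1: no divisor's leading term divides it; move -263/60 to the remainder.
  remainder 14/15*p*q - 1/4*q**2 - 59/12*p + 253/60*q - 263/60 ≠ 0; add k_4 = 14/15*p*q - 1/4*q**2 - 59/12*p + 253/60*q - 263/60 to the basis.

S(f_1,f_3): lcm = p**2*q**2. S = -1/5*p*q**3 - 1/2*p*q**2 + 7/5*q**3 + 7/6*p**2 + 7/6*p*q - 7/5*q**2 - 11/2*p.
  leading term p*q**3: subtract (1/30*q)·f_1 from -1/5*p*q**3 - 1/2*p*q**2 + 7/5*q**3 + 7/6*p**2 + 7/6*p*q - 7/5*q**2 - 11/2*p → -1/2*p*q**2 + 13/10*q**3 + 7/6*p**2 + 7/5*p*q - 7/6*q**2 - 11/2*p - 11/10*q
  leading term p*q**2: subtract (1/12)·f_1 from -1/2*p*q**2 + 13/10*q**3 + 7/6*p**2 + 7/5*p*q - 7/6*q**2 - 11/2*p - 11/10*q → 13/10*q**3 + 7/6*p**2 + 7/5*p*q - 17/12*q**2 - 59/12*p - 31/60*q - 11/4
  leading term q**3: no divisor's leading term divides it; move 13/10*q**3 to the remainder.
  leading term p**2: subtract (7/30)·f_3 from 7/6*p**2 + 7/5*p*q - 17/12*q**2 - 59/12*p - 31/60*q - 11/4 → 7/6*p*q - 17/12*q**2 - 59/12*p + 67/60*q - 263/60
  leading term p*q: subtract (5/4)·k_4 from 7/6*p*q - 17/12*q**2 - 59/12*p + 67/60*q - 263/60 → -53/48*q**2 + 59/48*p - 997/240*q + 263/240
  leading term q**2: no divisor's leading term divides it; move -53/48*q**2 to the remainder.
  leading term p: no divisor's leading term divides it; move 59/48*p to the remainder.
  leading term q: no divisor's leading term divides it; move -997/240*q to the remainder.
  leading term 1: no divisor's leading term divides it; move 263/240 to the remainder.
  remainder 13/10*q**3 - 53/48*q**2 + 59/48*p - 997/240*q + 263/240 ≠ 0; add k_5 = 13/10*q**3 - 53/48*q**2 + 59/48*p - 997/240*q + 263/240 to the basis.

S(f_2,f_3): lcm = p**2*q. S = -1/5*p*q**2 + 7/5*q**2 - 7/5*q - 2.
  leading term p*q**2: subtract (1/30)·f_1 from -1/5*p*q**2 + 7/5*q**2 - 7/5*q - 2 → 13/10*q**2 + 7/30*p - 7/6*q - 31/10
  leading term q**2: no divisor's leading term divides it; move 13/10*q**2 to the remainder.
  leading term p: no divisor's leading term divides it; move 7/30*p to the remainder.
  leading term q: no divisor's leading term divides it; move -7/6*q to the remainder.
  leading term 1: no divisor's leading term divides it; move -31/10 to the remainder.
  remainder 13/10*q**2 + 7/30*p - 7/6*q - 31/10 ≠ 0; add k_6 = 13/10*q**2 + 7/30*p - 7/6*q - 31/10 to the basis.

S(f_1,k_4): lcm = p*q**2. S = 15/56*q**3 + 295/56*p*q - 281/56*q**2 + 7/6*p + 985/168*q - 11/2.
  leading term q**3: subtract (75/364)·k_5 from 15/56*q**3 + 295/56*p*q - 281/56*q**2 + 7/6*p + 985/168*q - 11/2 → 295/56*p*q - 27899/5824*q**2 + 15959/17472*p + 117395/17472*q - 33347/5824
  leading term p*q: subtract (4425/784)·k_4 from 295/56*p*q - 27899/5824*q**2 + 15959/17472*p + 117395/17472*q - 33347/5824 → -17221/5096*q**2 + 438211/15288*p - 261125/15288*q + 96897/5096
  leading term q**2: subtract (-86105/33124)·k_6 from -17221/5096*q**2 + 438211/15288*p - 261125/15288*q + 96897/5096 → 2908645/99372*p - 499670/24843*q + 362905/33124
  leading term p: no divisor's leading term divides it; move 2908645/99372*p to the remainder.
  leading term q: no divisor's leading term divides it; move -499670/24843*q to the remainder.
  leading term 1: no divisor's leading term divides it; move 362905/33124 to the remainder.
  remainder 2908645/99372*p - 499670/24843*q + 362905/33124 ≠ 0; add k_7 = 2908645/99372*p - 499670/24843*q + 362905/33124 to the basis.

S(f_2,k_4): lcm = p**2*q. S = 15/56*p*q**2 + 295/56*p**2 - 253/56*p*q + 263/56*p - 2.
  leading term p*q**2: subtract (-5/112)·f_1 from 15/56*p*q**2 + 295/56*p**2 - 253/56*p*q + 263/56*p - 2 → 295/56*p**2 - 253/56*p*q + 15/112*q**2 + 491/112*p - 5/16*q - 59/112
  leading term p**2: subtract (59/56)·f_3 from 295/56*p**2 - 253/56*p*q + 15/112*q**2 + 491/112*p - 5/16*q - 59/112 → -39/7*p*q + 15/112*q**2 + 491/112*p + 113/16*q - 885/112
  leading term p*q: subtract (-585/98)·k_4 from -39/7*p*q + 15/112*q**2 + 491/112*p + 113/16*q - 885/112 → -1065/784*q**2 - 19573/784*p + 25271/784*q - 26709/784
  leading term q**2: subtract (-5325/5096)·k_6 from -1065/784*q**2 - 19573/784*p + 25271/784*q - 26709/784 → -62991/2548*p + 158049/5096*q - 47529/1274
  leading term p: subtract (-2456649/2908645)·k_7 from -62991/2548*p + 158049/5096*q - 47529/1274 → 456946659/32576824*q - 456946659/16288412
  leading term q: no divisor's leading term divides it; move 456946659/32576824*q to the remainder.
  leading term 1: no divisor's leading term divides it; move -456946659/16288412 to the remainder.
  remainder 456946659/32576824*q - 456946659/16288412 ≠ 0; add k_8 = 456946659/32576824*q - 456946659/16288412 to the basis.

The other S-polynomials (S(f_3,k_4), S(f_1,k_5), S(f_2,k_5), S(f_3,k_5), S(k_4,k_5), S(f_1,k_6), S(f_2,k_6), S(f_3,k_6), S(k_4,k_6), S(k_5,k_6), S(f_1,k_7), S(f_2,k_7), S(f_3,k_7), S(k_4,k_7), S(k_5,k_7), S(k_6,k_7), S(f_1,k_8), S(f_2,k_8), S(f_3,k_8), S(k_4,k_8), S(k_5,k_8), S(k_6,k_8), S(k_7,k_8)) all reduce to 0 modulo the current basis, so we have a Gröbner basis.
Inter-reduce: drop elements whose leading term is divisible by another's, tail-reduce, and make monic.
Reduced Gröbner basis: {p - 1, q - 2}.
Label its elements g_1 = p - 1, g_2 = q - 2.

Reduce h = 3*p*q + 3*p - 10*q + 6 modulo G:
  leading term p*q: subtract (3*q)·g_1 from 3*p*q + 3*p - 10*q + 6 → 3*p - 7*q + 6
  leading term p: subtract (3)·g_1 from 3*p - 7*q + 6 → -7*q + 9
  leading term q: subtract (-7)·g_2 from -7*q + 9 → -5
  leading term 1: no divisor's leading term divides it; move -5 to the remainder.
  normal form = -5.
The normal form is nonzero, so h ∉ I. Since h minus its normal form lies in I, I + (h) = I + (r) where r = -5; decide whether this ideal is the whole ring.
Here r = -5 is a nonzero constant, hence a unit: 1 ∈ I + (h), the Gröbner basis of I + (h) is {1}, and the enlarged system has no common solution — adjoining h is inconsistent.

Ideal membership is decidable via reduction modulo a Gröbner basis.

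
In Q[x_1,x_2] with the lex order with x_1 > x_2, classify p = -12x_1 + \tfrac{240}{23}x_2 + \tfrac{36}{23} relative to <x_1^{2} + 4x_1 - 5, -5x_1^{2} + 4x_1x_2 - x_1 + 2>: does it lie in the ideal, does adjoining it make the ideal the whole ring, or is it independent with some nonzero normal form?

-12x_1 + \tfrac{240}{23}x_2 + \tfrac{36}{23} lies in I (it reduces to 0).

First compute the reduced Gröbner basis of I by Buchberger's algorithm.
f_1 = x_1^{2} + 4x_1 - 5, LT = x_1^{2}.
f_2 = -5x_1^{2} + 4x_1x_2 - x_1 + 2, LT = x_1^{2}.

S(f_1,f_2): lcm = x_1^{2}. S = \tfrac{4}{5}x_1x_2 + \tfrac{19}{5}x_1 - \tfrac{23}{5}.
  leading term x_1x_2: no divisor's leading term divides it; move \tfrac{4}{5}x_1x_2 to the remainder.
  leading term x_1: no divisor's leading term divides it; move \tfrac{19}{5}x_1 to the remainder.
  leading term 1: no divisor's leading term divides it; move -\tfrac{23}{5} to the remainder.
  remainder \tfrac{4}{5}x_1x_2 + \tfrac{19}{5}x_1 - \tfrac{23}{5} ≠ 0; add h_3 = \tfrac{4}{5}x_1x_2 + \tfrac{19}{5}x_1 - \tfrac{23}{5} to the basis.

S(f_1,h_3): lcm = x_1^{2}x_2. S = -\tfrac{19}{4}x_1^{2} + 4x_1x_2 + \tfrac{23}{4}x_1 - 5x_2.
  leading term x_1^{2}: subtract (-\tfrac{19}{4})·f_1 from -\tfrac{19}{4}x_1^{2} + 4x_1x_2 + \tfrac{23}{4}x_1 - 5x_2 → 4x_1x_2 + \tfrac{99}{4}x_1 - 5x_2 - \tfrac{95}{4}
  leading term x_1x_2: subtract (5)·h_3 from 4x_1x_2 + \tfrac{99}{4}x_1 - 5x_2 - \tfrac{95}{4} → \tfrac{23}{4}x_1 - 5x_2 - \tfrac{3}{4}
  leading term x_1: no divisor's leading term divides it; move \tfrac{23}{4}x_1 to the remainder.
  leading term x_2: no divisor's leading term divides it; move -5x_2 to the remainder.
  leading term 1: no divisor's leading term divides it; move -\tfrac{3}{4} to the remainder.
  remainder \tfrac{23}{4}x_1 - 5x_2 - \tfrac{3}{4} ≠ 0; add h_4 = \tfrac{23}{4}x_1 - 5x_2 - \tfrac{3}{4} to the basis.

S(h_3,h_4): lcm = x_1x_2. S = \tfrac{19}{4}x_1 + \tfrac{20}{23}x_2^{2} + \tfrac{3}{23}x_2 - \tfrac{23}{4}.
  leading term x_1: subtract (\tfrac{19}{23})·h_4 from \tfrac{19}{4}x_1 + \tfrac{20}{23}x_2^{2} + \tfrac{3}{23}x_2 - \tfrac{23}{4} → \tfrac{20}{23}x_2^{2} + \tfrac{98}{23}x_2 - \tfrac{118}{23}
  leading term x_2^{2}: no divisor's leading term divides it; move \tfrac{20}{23}x_2^{2} to the remainder.
  leading term x_2: no divisor's leading term divides it; move \tfrac{98}{23}x_2 to the remainder.
  leading term 1: no divisor's leading term divides it; move -\tfrac{118}{23} to the remainder.
  remainder \tfrac{20}{23}x_2^{2} + \tfrac{98}{23}x_2 - \tfrac{118}{23} ≠ 0; add h_5 = \tfrac{20}{23}x_2^{2} + \tfrac{98}{23}x_2 - \tfrac{118}{23} to the basis.

The other S-polynomials (S(f_2,h_3), S(f_1,h_4), S(f_2,h_4), S(f_1,h_5), S(f_2,h_5), S(h_3,h_5), S(h_4,h_5)) all reduce to 0 modulo the current basis, so we have a Gröbner basis.
Inter-reduce: drop elements whose leading term is divisible by another's, tail-reduce, and make monic.
Reduced Gröbner basis: {x_1 - \tfrac{20}{23}x_2 - \tfrac{3}{23}, x_2^{2} + \tfrac{49}{10}x_2 - \tfrac{59}{10}}.
Label its elements g_1 = x_1 - \tfrac{20}{23}x_2 - \tfrac{3}{23}, g_2 = x_2^{2} + \tfrac{49}{10}x_2 - \tfrac{59}{10}.

Reduce p = -12x_1 + \tfrac{240}{23}x_2 + \tfrac{36}{23} modulo G:
  leading term x_1: subtract (-12)·g_1 from -12x_1 + \tfrac{240}{23}x_2 + \tfrac{36}{23} → 0
  normal form = 0.
Since the normal form is 0, p ∈ I.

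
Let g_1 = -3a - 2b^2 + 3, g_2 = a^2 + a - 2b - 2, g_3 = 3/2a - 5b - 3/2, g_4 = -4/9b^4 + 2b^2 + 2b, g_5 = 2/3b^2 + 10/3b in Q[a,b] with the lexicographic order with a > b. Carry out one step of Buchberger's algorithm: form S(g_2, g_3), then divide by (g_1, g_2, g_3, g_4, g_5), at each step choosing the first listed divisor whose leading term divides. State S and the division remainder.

lcm(LM(g_2), LM(g_3)) = a^2.
S = (lcm/LT(g_2))·g_2 − (lcm/LT(g_3))·g_3 = 10/3ab + 2a - 2b - 2.
Reduce S modulo (g_1, g_2, g_3, g_4, g_5) in that order:
  leading term ab: subtract (-10/9b)·g_1 from 10/3ab + 2a - 2b - 2 → 2a - 20/9b^3 + 4/3b - 2
  leading term a: subtract (-2/3)·g_1 from 2a - 20/9b^3 + 4/3b - 2 → -20/9b^3 - 4/3b^2 + 4/3b
  leading term b^3: subtract (-10/3b)·g_5 from -20/9b^3 - 4/3b^2 + 4/3b → 88/9b^2 + 4/3b
  leading term b^2: subtract (44/3)·g_5 from 88/9b^2 + 4/3b → -428/9b
  leading term b: no divisor's leading term divides it; move -428/9b to the remainder.
The remainder -428/9b is nonzero, so it would be added as the next basis element.
An S-polynomial is built so that the two leading terms cancel; whether anything survives reduction is exactly the Gröbner-basis criterion.

S(g_2, g_3) = 10/3ab + 2a - 2b - 2; remainder on division = -428/9b.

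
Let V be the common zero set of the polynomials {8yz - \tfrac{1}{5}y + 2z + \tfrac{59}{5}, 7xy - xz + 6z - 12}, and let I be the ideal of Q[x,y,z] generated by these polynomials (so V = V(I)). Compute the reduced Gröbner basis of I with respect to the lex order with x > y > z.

G = {xy - \tfrac{1}{7}xz + \tfrac{6}{7}z - \tfrac{12}{7}, xz^{2} + \tfrac{69}{40}xz + \tfrac{413}{40}x - 6z^{2} + \tfrac{243}{20}z - \tfrac{3}{10}, yz - \tfrac{1}{40}y + \tfrac{1}{4}z + \tfrac{59}{40}}

f_1 = 8yz - \tfrac{1}{5}y + 2z + \tfrac{59}{5}, LT = yz.
f_2 = 7xy - xz + 6z - 12, LT = xy.

S(f_1,f_2): lcm = xyz. S = -\tfrac{1}{40}xy + \tfrac{1}{7}xz^{2} + \tfrac{1}{4}xz + \tfrac{59}{40}x - \tfrac{6}{7}z^{2} + \tfrac{12}{7}z.
  reduce S modulo (f_1, f_2):
  remainder \tfrac{1}{7}xz^{2} + \tfrac{69}{280}xz + \tfrac{59}{40}x - \tfrac{6}{7}z^{2} + \tfrac{243}{140}z - \tfrac{3}{70} ≠ 0; add g_3 = \tfrac{1}{7}xz^{2} + \tfrac{69}{280}xz + \tfrac{59}{40}x - \tfrac{6}{7}z^{2} + \tfrac{243}{140}z - \tfrac{3}{70} to the basis.

The other S-polynomials (S(f_1,g_3), S(f_2,g_3)) all reduce to 0 modulo the current basis, so we have a Gröbner basis.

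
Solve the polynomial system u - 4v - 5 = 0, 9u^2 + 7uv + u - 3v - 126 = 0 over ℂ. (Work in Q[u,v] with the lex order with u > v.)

{(-3, -2), (163/43, -13/43)}

Compute a lex Gröbner basis by Buchberger's algorithm.
f_1 = u - 4v - 5, LT = u.
f_2 = 9u^2 + 7uv + u - 3v - 126, LT = u^2.

S(f_1,f_2): lcm = u^2. S = -43/9uv - 46/9u + 1/3v + 14.
  reduce S modulo (f_1, f_2):
  remainder -172/9v^2 - 44v - 104/9 ≠ 0; add h_3 = -172/9v^2 - 44v - 104/9 to the basis.

The other S-polynomials (S(f_1,h_3), S(f_2,h_3)) all reduce to 0 modulo the current basis, so we have a Gröbner basis.
Inter-reduce: drop elements whose leading term is divisible by another's, tail-reduce, and make monic.
Reduced Gröbner basis: {u - 4v - 5, v^2 + 99/43v + 26/43}.

Elimination: the polynomial v^2 + 99/43v + 26/43 lies in the elimination ideal for v, so v ∈ {-2, -13/43}. For each such v, the remaining basis elements (now univariate) give the rest of the solution.
  v = -2: the earlier basis element becomes u + 3 = 0, giving u = -3 — point (-3, -2).
  v = -13/43: the earlier basis element becomes u - 163/43 = 0, giving u = 163/43 — point (163/43, -13/43).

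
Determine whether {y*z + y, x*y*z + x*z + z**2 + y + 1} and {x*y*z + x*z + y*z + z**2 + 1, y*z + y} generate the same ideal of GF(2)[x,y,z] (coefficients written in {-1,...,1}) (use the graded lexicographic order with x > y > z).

Yes, the ideals are equal.

Two ideals are equal iff their reduced Gröbner bases coincide (the reduced basis is unique for a fixed ordering).
Buchberger on the first generating set:
f_1 = y*z + y, LT = y*z.
f_2 = x*y*z + x*z + z**2 + y + 1, LT = x*y*z.

S(f_1,f_2): lcm = x*y*z. S = x*y + x*z + z**2 + y + 1.
  leading term x*y: no divisor's leading term divides it; move x*y to the remainder.
  leading term x*z: no divisor's leading term divides it; move x*z to the remainder.
  leading term z**2: no divisor's leading term divides it; move z**2 to the remainder.
  leading term y: no divisor's leading term divides it; move y to the remainder.
  leading term 1: no divisor's leading term divides it; move 1 to the remainder.
  remainder x*y + x*z + z**2 + y + 1 ≠ 0; add g_3 = x*y + x*z + z**2 + y + 1 to the basis.

S(f_1,g_3): lcm = x*y*z. S = x*z**2 + z**3 + x*y + y*z + z.
  leading term x*z**2: no divisor's leading term divides it; move x*z**2 to the remainder.
  leading term z**3: no divisor's leading term divides it; move z**3 to the remainder.
  leading term x*y: subtract (1)·g_3 from x*y + y*z + z → x*z + y*z + z**2 + y + z + 1
  leading term x*z: no divisor's leading term divides it; move x*z to the remainder.
  leading term y*z: subtract (1)·f_1 from y*z + z**2 + y + z + 1 → z**2 + z + 1
  leading term z**2: no divisor's leading term divides it; move z**2 to the remainder.
  leading term z: no divisor's leading term divides it; move z to the remainder.
  leading term 1: no divisor's leading term divides it; move 1 to the remainder.
  remainder x*z**2 + z**3 + x*z + z**2 + z + 1 ≠ 0; add g_4 = x*z**2 + z**3 + x*z + z**2 + z + 1 to the basis.

The other S-polynomials (S(f_2,g_3), S(f_1,g_4), S(f_2,g_4), S(g_3,g_4)) all reduce to 0 modulo the current basis, so we have a Gröbner basis.
Inter-reduce: drop elements whose leading term is divisible by another's, tail-reduce, and make monic.
Reduced Gröbner basis: {x*z**2 + z**3 + x*z + z**2 + z + 1, x*y + x*z + z**2 + y + 1, y*z + y}.

Buchberger on the second generating set:
h_1 = x*y*z + x*z + y*z + z**2 + 1, LT = x*y*z.
h_2 = y*z + y, LT = y*z.

S(h_1,h_2): lcm = x*y*z. S = x*y + x*z + y*z + z**2 + 1.
  leading term x*y: no divisor's leading term divides it; move x*y to the remainder.
  leading term x*z: no divisor's leading term divides it; move x*z to the remainder.
  leading term y*z: subtract (1)·h_2 from y*z + z**2 + 1 → z**2 + y + 1
  leading term z**2: no divisor's leading term divides it; move z**2 to the remainder.
  leading term y: no divisor's leading term divides it; move y to the remainder.
  leading term 1: no divisor's leading term divides it; move 1 to the remainder.
  remainder x*y + x*z + z**2 + y + 1 ≠ 0; add k_3 = x*y + x*z + z**2 + y + 1 to the basis.

S(h_1,k_3): lcm = x*y*z. S = x*z**2 + z**3 + x*z + z**2 + z + 1.
  leading term x*z**2: no divisor's leading term divides it; move x*z**2 to the remainder.
  leading term z**3: no divisor's leading term divides it; move z**3 to the remainder.
  leading term x*z: no divisor's leading term divides it; move x*z to the remainder.
  leading term z**2: no divisor's leading term divides it; move z**2 to the remainder.
  leading term z: no divisor's leading term divides it; move z to the remainder.
  leading term 1: no divisor's leading term divides it; move 1 to the remainder.
  remainder x*z**2 + z**3 + x*z + z**2 + z + 1 ≠ 0; add k_4 = x*z**2 + z**3 + x*z + z**2 + z + 1 to the basis.

The other S-polynomials (S(h_2,k_3), S(h_1,k_4), S(h_2,k_4), S(k_3,k_4)) all reduce to 0 modulo the current basis, so we have a Gröbner basis.
Inter-reduce: drop elements whose leading term is divisible by another's, tail-reduce, and make monic.
Reduced Gröbner basis: {x*z**2 + z**3 + x*z + z**2 + z + 1, x*y + x*z + z**2 + y + 1, y*z + y}.

The two bases agree; hence the ideals are identical.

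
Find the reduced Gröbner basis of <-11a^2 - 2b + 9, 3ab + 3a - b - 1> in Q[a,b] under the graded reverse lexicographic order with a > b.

f_1 = -11a^2 - 2b + 9, LT = a^2.
f_2 = 3ab + 3a - b - 1, LT = ab.

S(f_1,f_2): lcm = a^2b. S = -a^2 + 1/3ab + 2/11b^2 + 1/3a - 9/11b.
  reduce S modulo (f_1, f_2):
  remainder 2/11b^2 - 52/99b - 70/99 ≠ 0; add g_3 = 2/11b^2 - 52/99b - 70/99 to the basis.

The other S-polynomials (S(f_1,g_3), S(f_2,g_3)) all reduce to 0 modulo the current basis, so we have a Gröbner basis.

G = {a^2 + 2/11b - 9/11, ab + a - 1/3b - 1/3, b^2 - 26/9b - 35/9}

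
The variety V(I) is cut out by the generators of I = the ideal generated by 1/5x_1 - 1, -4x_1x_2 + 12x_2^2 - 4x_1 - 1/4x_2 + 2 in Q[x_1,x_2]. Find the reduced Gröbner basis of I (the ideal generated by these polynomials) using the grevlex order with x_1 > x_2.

G = {x_2^2 - 27/16x_2 - 3/2, x_1 - 5}

f_1 = 1/5x_1 - 1, LT = x_1.
f_2 = -4x_1x_2 + 12x_2^2 - 4x_1 - 1/4x_2 + 2, LT = x_1x_2.

S(f_1,f_2): lcm = x_1x_2. S = 3x_2^2 - x_1 - 81/16x_2 + 1/2.
  leading term x_2^2: no divisor's leading term divides it; move 3x_2^2 to the remainder.
  leading term x_1: subtract (-5)·f_1 from -x_1 - 81/16x_2 + 1/2 → -81/16x_2 - 9/2
  leading term x_2: no divisor's leading term divides it; move -81/16x_2 to the remainder.
  leading term 1: no divisor's leading term divides it; move -9/2 to the remainder.
  remainder 3x_2^2 - 81/16x_2 - 9/2 ≠ 0; add g_3 = 3x_2^2 - 81/16x_2 - 9/2 to the basis.

The other S-polynomials (S(f_1,g_3), S(f_2,g_3)) all reduce to 0 modulo the current basis, so we have a Gröbner basis.
Inter-reduce: drop elements whose leading term is divisible by another's, tail-reduce, and make monic.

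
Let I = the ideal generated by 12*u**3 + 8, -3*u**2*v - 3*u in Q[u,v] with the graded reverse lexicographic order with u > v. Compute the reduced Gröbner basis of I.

G = {u**2 - 2/3*v, u*v + 1, v**2 + 3/2*u}

f_1 = 12*u**3 + 8, LT = u**3.
f_2 = -3*u**2*v - 3*u, LT = u**2*v.

S(f_1,f_2): lcm = u**3*v. S = -u**2 + 2/3*v.
  leading term u**2: no divisor's leading term divides it; move -u**2 to the remainder.
  leading term v: no divisor's leading term divides it; move 2/3*v to the remainder.
  remainder -u**2 + 2/3*v ≠ 0; add g_3 = -u**2 + 2/3*v to the basis.

S(f_1,g_3): lcm = u**3. S = 2/3*u*v + 2/3.
  leading term u*v: no divisor's leading term divides it; move 2/3*u*v to the remainder.
  leading term 1: no divisor's leading term divides it; move 2/3 to the remainder.
  remainder 2/3*u*v + 2/3 ≠ 0; add g_4 = 2/3*u*v + 2/3 to the basis.

S(f_2,g_3): lcm = u**2*v. S = 2/3*v**2 + u.
  leading term v**2: no divisor's leading term divides it; move 2/3*v**2 to the remainder.
  leading term u: no divisor's leading term divides it; move u to the remainder.
  remainder 2/3*v**2 + u ≠ 0; add g_5 = 2/3*v**2 + u to the basis.

S(f_1,g_4): lcm = u**3*v. S = -u**2 + 2/3*v.
  leading term u**2: subtract (1)·g_3 from -u**2 + 2/3*v → 0
  remainder 0.

S(f_2,g_4): lcm = u**2*v. S = 0.
  remainder 0.

S(g_3,g_4): lcm = u**2*v. S = -2/3*v**2 - u.
  leading term v**2: subtract (-1)·g_5 from -2/3*v**2 - u → 0
  remainder 0.

S(f_1,g_5): leading monomials are coprime, so the S-polynomial reduces to 0 (Buchberger's first criterion).
S(f_2,g_5): lcm = u**2*v**2. S = -3/2*u**3 + u*v.
  leading term u**3: subtract (-1/8)·f_1 from -3/2*u**3 + u*v → u*v + 1
  leading term u*v: subtract (3/2)·g_4 from u*v + 1 → 0
  remainder 0.

S(g_3,g_5): leading monomials are coprime, so the S-polynomial reduces to 0 (Buchberger's first criterion).
S(g_4,g_5): lcm = u*v**2. S = -3/2*u**2 + v.
  leading term u**2: subtract (3/2)·g_3 from -3/2*u**2 + v → 0
  remainder 0.

Every S-polynomial of the final basis reduces to 0, so we have a Gröbner basis.
Inter-reduce: drop elements whose leading term is divisible by another's, tail-reduce, and make monic.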